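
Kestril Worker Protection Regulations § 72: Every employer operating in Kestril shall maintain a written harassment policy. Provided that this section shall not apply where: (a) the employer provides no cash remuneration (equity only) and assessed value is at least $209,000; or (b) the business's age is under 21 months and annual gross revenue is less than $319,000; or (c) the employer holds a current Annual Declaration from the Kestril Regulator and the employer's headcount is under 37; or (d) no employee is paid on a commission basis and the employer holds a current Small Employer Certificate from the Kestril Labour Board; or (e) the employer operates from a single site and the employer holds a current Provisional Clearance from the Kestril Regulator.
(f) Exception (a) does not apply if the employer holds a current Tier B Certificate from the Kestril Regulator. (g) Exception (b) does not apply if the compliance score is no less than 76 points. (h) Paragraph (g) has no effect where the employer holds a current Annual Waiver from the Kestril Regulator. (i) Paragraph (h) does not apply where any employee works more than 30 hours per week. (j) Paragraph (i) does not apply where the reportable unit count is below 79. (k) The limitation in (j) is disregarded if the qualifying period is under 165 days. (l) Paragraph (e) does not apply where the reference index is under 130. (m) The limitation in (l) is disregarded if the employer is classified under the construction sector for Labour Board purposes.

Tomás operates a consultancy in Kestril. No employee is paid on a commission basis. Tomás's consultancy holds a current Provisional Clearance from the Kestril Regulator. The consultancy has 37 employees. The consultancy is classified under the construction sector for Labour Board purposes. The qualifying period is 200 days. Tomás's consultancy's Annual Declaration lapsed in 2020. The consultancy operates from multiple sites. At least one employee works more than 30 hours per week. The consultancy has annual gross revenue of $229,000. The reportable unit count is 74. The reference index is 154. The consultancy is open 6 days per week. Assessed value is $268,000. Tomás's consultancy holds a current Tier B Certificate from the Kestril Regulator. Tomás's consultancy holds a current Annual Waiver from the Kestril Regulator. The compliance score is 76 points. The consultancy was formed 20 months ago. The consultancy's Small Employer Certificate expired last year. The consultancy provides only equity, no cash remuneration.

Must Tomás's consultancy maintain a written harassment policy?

No — exception (b) applies; Tomás's consultancy is not required to maintain a written harassment policy.

Exception (a)'s conditions are all satisfied: remuneration is equity-only; assessed value is $268,000, meeting the $209,000 threshold. But: (f) operates against (a): a current Tier B Certificate is held. Exception (a) does not apply.
All of (b)'s requirements are met (the business's age is 20 months, under the 21 months limit; annual gross revenue is $229,000, less than the $319,000 limit). Considering the limiting provisions: (g) would limit (b) — the compliance score is 76 points, meeting the 76 points threshold — but (h) sets (g) aside: (h) operates against (g): a current Annual Waiver is held. (i) would limit (h) — at least one employee exceeds 30 hours/week — but (j) sets (i) aside: (j) operates against (i): the reportable unit count is 74, below the 79 limit. (k), which would lift (j), is inapplicable — the qualifying period is 200 days, not under 165 days. So (b) applies.
Exception (c) fails — the Annual Declaration is not current.
Exception (d) does not apply: the Small Employer Certificate has expired.
Exception (e) fails — the employer operates from multiple sites.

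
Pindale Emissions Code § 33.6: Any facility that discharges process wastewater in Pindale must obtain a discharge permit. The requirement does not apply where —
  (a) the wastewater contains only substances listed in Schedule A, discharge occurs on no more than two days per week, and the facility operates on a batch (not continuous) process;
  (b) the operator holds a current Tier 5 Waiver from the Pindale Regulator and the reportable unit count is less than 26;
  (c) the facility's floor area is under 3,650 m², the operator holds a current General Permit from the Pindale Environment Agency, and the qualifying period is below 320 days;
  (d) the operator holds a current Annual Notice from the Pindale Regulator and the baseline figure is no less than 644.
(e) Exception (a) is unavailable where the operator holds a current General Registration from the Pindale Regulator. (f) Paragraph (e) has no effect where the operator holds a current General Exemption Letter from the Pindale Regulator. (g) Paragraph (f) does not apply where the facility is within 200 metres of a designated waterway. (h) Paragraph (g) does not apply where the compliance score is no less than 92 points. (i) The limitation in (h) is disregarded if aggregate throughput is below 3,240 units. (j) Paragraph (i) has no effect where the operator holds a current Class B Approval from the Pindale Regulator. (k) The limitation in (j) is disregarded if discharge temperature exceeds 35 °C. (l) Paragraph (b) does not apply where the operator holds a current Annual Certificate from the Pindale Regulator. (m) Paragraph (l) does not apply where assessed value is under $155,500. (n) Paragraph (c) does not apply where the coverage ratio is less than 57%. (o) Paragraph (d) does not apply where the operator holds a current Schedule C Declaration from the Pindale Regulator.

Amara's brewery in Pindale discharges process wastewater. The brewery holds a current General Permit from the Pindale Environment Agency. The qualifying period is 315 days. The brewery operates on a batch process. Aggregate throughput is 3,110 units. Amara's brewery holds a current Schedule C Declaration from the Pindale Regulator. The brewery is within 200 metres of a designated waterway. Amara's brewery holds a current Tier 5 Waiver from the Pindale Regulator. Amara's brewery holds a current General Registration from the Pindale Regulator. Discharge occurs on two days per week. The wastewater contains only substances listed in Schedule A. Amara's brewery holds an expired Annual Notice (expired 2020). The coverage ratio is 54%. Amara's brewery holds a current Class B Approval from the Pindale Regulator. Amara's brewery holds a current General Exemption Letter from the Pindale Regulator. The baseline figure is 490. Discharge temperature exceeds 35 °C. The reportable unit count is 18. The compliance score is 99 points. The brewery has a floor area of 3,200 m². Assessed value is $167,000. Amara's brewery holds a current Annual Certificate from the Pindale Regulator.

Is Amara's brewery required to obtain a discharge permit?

Exception (a) is satisfied on its face — the wastewater is Schedule-A-only; discharge occurs on no more than two days per week; the facility operates on a batch process. Turning to paragraphs (e)–(k): (e) operates — a current General Registration is held. (f) would limit (e) — a current General Exemption Letter is held — but (g) sets (f) aside: (g) is triggered — the brewery is within 200 m of a designated waterway. (h) would limit (g) — the compliance score is 99 points, meeting the 92 points threshold — but (i) sets (h) aside: (i) is engaged — aggregate throughput is 3,110 units, below the 3,240 units limit. (j) would limit (i) — a current Class B Approval is held — but (k) sets (j) aside: (k) operates against (j): discharge temperature exceeds 35 °C. Exception (a) does not apply.
All of (b)'s requirements are met (a current Tier 5 Waiver is held; the reportable unit count is 18, less than the 26 limit). However, paragraphs (l)–(m) must be considered: (l) operates against (b): a current Annual Certificate is held. (m) is not engaged (assessed value is $167,000, not under $155,500), so (l) stands. Exception (b) does not apply.
Exception (c): the facility's floor area is 3,200 m², under the 3,650 m² limit; a current General Permit is held; the qualifying period is 315 days, below the 320 days limit — every condition holds. But applying paragraph (n): (n) applies — the coverage ratio is 54%, less than the 57% limit. (c) is therefore removed.
Exception (d) fails — there is no Annual Notice in force.
No exception applies. The general rule governs.

Yes — Amara's brewery must obtain a discharge permit.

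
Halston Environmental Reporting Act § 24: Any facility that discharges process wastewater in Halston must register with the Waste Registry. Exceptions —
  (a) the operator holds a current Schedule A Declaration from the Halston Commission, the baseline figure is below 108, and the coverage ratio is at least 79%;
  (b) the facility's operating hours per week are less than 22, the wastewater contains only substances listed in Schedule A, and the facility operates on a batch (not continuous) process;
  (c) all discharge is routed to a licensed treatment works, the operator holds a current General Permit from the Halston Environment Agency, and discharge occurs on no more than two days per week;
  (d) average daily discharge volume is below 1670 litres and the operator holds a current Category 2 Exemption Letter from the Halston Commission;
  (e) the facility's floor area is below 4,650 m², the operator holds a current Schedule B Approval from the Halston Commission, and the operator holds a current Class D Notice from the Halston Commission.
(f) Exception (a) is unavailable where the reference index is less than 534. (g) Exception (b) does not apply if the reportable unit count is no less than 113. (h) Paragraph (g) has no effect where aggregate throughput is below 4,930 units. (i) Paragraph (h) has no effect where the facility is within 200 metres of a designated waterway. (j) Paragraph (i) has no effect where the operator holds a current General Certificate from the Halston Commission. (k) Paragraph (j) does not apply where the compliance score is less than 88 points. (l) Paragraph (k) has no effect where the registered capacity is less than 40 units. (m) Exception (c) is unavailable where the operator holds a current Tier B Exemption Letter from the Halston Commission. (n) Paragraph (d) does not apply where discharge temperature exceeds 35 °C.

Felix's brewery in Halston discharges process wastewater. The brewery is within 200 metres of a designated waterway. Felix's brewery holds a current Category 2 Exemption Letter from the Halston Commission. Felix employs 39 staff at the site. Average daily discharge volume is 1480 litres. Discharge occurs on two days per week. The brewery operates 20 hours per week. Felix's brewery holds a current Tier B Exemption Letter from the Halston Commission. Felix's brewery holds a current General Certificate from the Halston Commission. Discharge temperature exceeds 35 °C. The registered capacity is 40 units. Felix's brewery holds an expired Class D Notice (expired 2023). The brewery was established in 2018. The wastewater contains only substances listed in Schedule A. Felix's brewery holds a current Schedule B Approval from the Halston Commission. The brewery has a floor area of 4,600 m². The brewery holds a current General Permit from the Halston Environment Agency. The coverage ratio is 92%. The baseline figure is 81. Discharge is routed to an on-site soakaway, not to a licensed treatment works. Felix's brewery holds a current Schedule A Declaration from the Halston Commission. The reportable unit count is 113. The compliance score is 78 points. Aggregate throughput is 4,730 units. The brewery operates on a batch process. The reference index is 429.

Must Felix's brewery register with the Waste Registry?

Yes — Felix's brewery must register with the Waste Registry.

Exception (a)'s conditions are all satisfied: a current Schedule A Declaration is held; the baseline figure is 81, below the 108 limit; the coverage ratio is 92%, meeting the 79% threshold. But applying paragraph (f): (f) operates against (a): the reference index is 429, less than the 534 limit. Exception (a) does not apply.
Exception (b) is satisfied on its face — the facility's operating hours per week are 20, less than the 22 limit; the wastewater is Schedule-A-only; the facility operates on a batch process. But: (g) operates — the reportable unit count is 113, meeting the 113 threshold. (h) would limit (g) — aggregate throughput is 4,730 units, below the 4,930 units limit — but (i) sets (h) aside: (i) operates against (h): the brewery is within 200 m of a designated waterway. (j) is engaged (a current General Certificate is held), but is overridden by (k): (k) operates against (j): the compliance score is 78 points, less than the 88 points limit. (l), which would lift (k), is inapplicable — the registered capacity is 40 units, not less than 40 units. (b) is therefore removed.
Exception (c) requires that all discharge is routed to a licensed treatment works; but discharge is not routed to a licensed treatment works, so (c) is unavailable.
Exception (d): average daily discharge volume is 1480 litres, below the 1670 litres limit; a current Category 2 Exemption Letter is held — every condition holds. Turning to paragraph (n): (n) operates against (d): discharge temperature exceeds 35 °C. (d) is therefore removed.
Exception (e) fails — the Class D Notice is not current.
Every exception is unavailable, so the rule governs.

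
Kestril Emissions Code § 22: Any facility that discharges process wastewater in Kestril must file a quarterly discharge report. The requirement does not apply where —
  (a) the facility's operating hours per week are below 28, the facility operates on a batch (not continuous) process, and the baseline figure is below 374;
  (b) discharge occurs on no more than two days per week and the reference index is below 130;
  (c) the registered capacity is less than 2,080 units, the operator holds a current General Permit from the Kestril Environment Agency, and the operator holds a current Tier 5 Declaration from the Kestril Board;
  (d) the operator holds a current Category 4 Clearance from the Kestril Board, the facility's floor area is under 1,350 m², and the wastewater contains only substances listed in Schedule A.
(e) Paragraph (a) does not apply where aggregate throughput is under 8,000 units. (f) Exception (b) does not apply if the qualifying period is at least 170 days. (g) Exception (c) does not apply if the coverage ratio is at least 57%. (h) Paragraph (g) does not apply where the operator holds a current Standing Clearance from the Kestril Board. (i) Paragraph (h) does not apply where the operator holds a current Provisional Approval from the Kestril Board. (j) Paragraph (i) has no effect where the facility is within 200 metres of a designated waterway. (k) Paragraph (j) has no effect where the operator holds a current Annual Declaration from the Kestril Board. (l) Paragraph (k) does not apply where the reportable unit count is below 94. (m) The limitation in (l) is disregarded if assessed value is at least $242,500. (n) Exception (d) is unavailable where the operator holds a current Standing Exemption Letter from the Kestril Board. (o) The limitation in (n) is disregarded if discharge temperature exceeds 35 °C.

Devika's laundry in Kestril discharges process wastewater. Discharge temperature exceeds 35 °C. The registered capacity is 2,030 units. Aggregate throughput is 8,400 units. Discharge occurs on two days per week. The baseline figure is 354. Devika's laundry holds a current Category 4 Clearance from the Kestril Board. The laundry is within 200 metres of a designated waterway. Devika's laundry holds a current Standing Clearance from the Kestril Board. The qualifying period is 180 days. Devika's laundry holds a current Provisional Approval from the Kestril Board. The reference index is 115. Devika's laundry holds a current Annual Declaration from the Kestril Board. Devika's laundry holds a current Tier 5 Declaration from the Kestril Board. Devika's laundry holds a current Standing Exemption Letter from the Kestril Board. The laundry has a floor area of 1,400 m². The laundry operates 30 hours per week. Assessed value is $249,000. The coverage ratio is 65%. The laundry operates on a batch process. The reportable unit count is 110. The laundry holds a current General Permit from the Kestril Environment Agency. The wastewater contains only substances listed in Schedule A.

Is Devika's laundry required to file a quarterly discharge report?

Yes — Devika's laundry must file a quarterly discharge report.

Exception (a) does not apply: the facility's operating hours per week are 30, not below 28.
All of (b)'s requirements are met (discharge occurs on no more than two days per week; the reference index is 115, below the 130 limit). Turning to paragraph (f): (f) operates against (b): the qualifying period is 180 days, meeting the 170 days threshold. Exception (b) does not apply.
Exception (c) is satisfied on its face — the registered capacity is 2,030 units, less than the 2,080 units limit; a current General Permit is held; a current Tier 5 Declaration is held. But applying paragraphs (g)–(m): (g) operates against (c): the coverage ratio is 65%, meeting the 57% threshold. (h) would limit (g) — a current Standing Clearance is held — but (i) sets (h) aside: (i) operates against (h): a current Provisional Approval is held. (j) would limit (i) — the laundry is within 200 m of a designated waterway — but (k) sets (j) aside: (k) applies — a current Annual Declaration is held. (l), which would lift (k), does not operate here — the reportable unit count is 110, not below 94. (c) is therefore removed.
Exception (d) requires that the facility's floor area is under 1,350 m²; but the facility's floor area is 1,400 m², not under 1,350 m², so (d) is unavailable.
No exception is made out. Devika's laundry falls within the general rule.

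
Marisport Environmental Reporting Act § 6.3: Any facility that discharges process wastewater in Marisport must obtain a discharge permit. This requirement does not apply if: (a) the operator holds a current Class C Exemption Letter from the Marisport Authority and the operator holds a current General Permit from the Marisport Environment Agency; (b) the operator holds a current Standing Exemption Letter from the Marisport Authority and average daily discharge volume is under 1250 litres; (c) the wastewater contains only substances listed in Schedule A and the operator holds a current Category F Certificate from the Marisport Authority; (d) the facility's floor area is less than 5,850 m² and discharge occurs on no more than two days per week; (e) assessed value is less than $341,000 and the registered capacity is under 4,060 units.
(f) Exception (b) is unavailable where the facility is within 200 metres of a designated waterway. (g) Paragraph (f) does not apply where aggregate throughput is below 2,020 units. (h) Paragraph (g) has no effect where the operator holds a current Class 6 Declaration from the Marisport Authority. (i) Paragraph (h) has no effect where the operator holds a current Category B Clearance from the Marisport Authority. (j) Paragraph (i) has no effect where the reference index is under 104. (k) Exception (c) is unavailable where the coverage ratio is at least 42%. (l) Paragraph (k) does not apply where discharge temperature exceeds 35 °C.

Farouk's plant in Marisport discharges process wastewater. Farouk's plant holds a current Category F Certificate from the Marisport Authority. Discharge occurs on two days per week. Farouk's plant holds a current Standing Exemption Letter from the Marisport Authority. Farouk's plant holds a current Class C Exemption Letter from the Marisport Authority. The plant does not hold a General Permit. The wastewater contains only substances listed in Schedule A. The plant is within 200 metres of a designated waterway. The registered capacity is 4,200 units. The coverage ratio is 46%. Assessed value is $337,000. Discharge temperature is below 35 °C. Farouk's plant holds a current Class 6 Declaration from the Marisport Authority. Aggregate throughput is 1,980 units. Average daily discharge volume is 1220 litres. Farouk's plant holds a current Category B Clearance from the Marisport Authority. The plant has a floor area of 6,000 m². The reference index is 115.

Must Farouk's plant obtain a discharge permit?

Exception (a) requires that the operator holds a current General Permit from the Marisport Environment Agency; but no General Permit is held, so (a) is unavailable.
Exception (b): a current Standing Exemption Letter is held; average daily discharge volume is 1220 litres, under the 1250 litres limit — every condition holds. Under paragraphs (f)–(j): (f) would limit (b) — the plant is within 200 m of a designated waterway — but (g) sets (f) aside: (g) applies — aggregate throughput is 1,980 units, below the 2,020 units limit. (h) would limit (g) — a current Class 6 Declaration is held — but (i) sets (h) aside: (i) operates against (h): a current Category B Clearance is held. (j) is inapplicable (the reference index is 115, not under 104), so (i) stands. So (b) applies.
Exception (c)'s conditions are all satisfied: the wastewater is Schedule-A-only; a current Category F Certificate is held. Turning to paragraphs (k)–(l): (k) is triggered — the coverage ratio is 46%, meeting the 42% threshold. (l) does not operate here (discharge temperature is below 35 °C), so (k) stands. Exception (c) does not apply.
Exception (d) does not apply: the facility's floor area is 6,000 m², not less than 5,850 m².
Exception (e) requires that the registered capacity is under 4,060 units; but the registered capacity is 4,200 units, not under 4,060 units, so (e) is unavailable.

No — exception (b) applies; Farouk's plant is not required to obtain a discharge permit.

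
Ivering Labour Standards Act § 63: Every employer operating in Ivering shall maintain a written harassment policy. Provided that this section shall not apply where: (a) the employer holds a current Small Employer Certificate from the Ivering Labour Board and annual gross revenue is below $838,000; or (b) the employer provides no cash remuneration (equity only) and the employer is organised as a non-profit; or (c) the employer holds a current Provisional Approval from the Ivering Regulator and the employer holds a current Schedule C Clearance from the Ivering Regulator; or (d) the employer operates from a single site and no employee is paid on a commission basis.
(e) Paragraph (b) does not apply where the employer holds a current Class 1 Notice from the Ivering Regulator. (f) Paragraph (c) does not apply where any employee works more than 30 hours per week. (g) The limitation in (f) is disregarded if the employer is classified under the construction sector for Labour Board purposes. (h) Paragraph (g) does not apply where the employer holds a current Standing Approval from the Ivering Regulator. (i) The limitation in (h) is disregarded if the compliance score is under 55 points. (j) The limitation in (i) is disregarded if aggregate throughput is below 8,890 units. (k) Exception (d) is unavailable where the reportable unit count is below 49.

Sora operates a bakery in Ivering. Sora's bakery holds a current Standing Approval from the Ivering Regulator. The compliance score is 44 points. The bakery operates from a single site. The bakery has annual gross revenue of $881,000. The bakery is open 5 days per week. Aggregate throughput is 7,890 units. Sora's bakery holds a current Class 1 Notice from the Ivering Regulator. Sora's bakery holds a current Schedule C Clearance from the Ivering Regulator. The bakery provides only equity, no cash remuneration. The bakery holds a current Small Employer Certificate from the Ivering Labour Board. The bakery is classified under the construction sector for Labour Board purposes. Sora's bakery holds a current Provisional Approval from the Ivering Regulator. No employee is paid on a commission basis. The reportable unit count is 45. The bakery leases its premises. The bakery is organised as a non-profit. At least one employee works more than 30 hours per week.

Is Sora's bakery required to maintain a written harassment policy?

Yes — Sora's bakery must maintain a written harassment policy.

Exception (a) fails — annual gross revenue is $881,000, not below $838,000.
Exception (b): remuneration is equity-only; the employer is a non-profit — every condition holds. But: (e) is engaged — a current Class 1 Notice is held. (b) is therefore removed.
All of (c)'s requirements are met (a current Provisional Approval is held; a current Schedule C Clearance is held). But applying paragraphs (f)–(j): (f) operates against (c): at least one employee exceeds 30 hours/week. (g) would limit (f) — the bakery is classified under the construction sector — but (h) sets (g) aside: (h) operates against (g): a current Standing Approval is held. (i) operates (the compliance score is 44 points, under the 55 points limit), but is set aside by (j): (j) is triggered — aggregate throughput is 7,890 units, below the 8,890 units limit. (c) is therefore removed.
Exception (d): the employer operates from a single site; no employee is paid on commission — every condition holds. Turning to paragraph (k): (k) operates against (d): the reportable unit count is 45, below the 49 limit. (d) is therefore removed.
No exception displaces § 63.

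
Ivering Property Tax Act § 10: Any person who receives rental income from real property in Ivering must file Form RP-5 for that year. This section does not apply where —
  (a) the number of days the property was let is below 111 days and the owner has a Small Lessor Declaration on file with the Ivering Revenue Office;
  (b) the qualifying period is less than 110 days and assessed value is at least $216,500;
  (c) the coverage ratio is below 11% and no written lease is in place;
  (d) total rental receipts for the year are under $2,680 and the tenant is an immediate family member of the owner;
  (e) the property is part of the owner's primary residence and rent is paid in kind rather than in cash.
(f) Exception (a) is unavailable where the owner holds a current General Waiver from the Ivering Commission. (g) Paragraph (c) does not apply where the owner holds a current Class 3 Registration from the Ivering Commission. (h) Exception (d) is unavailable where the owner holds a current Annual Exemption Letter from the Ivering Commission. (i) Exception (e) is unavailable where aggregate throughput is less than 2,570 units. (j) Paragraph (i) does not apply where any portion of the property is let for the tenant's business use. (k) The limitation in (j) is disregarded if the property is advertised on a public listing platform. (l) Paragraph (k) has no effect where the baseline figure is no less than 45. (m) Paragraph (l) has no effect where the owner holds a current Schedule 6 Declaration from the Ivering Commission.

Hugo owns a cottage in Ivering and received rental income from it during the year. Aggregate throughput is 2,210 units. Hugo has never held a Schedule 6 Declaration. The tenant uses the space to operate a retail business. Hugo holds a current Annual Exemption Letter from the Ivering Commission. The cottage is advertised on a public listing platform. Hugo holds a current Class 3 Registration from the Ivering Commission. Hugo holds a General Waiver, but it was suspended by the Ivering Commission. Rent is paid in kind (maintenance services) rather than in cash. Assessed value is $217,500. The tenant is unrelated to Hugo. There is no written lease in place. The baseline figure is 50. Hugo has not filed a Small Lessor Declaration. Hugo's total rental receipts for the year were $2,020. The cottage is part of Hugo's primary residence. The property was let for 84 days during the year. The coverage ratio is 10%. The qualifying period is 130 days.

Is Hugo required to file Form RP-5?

No — exception (e) applies; Hugo is not required to file Form RP-5.

Exception (a) fails — no Small Lessor Declaration is on file.
Exception (b) requires that the qualifying period is less than 110 days; but the qualifying period is 130 days, not less than 110 days, so (b) is unavailable.
Exception (c) is satisfied on its face — the coverage ratio is 10%, below the 11% limit; there is no written lease. But: (g) operates against (c): a current Class 3 Registration is held. Exception (c) does not apply.
Exception (d) fails — the tenant is unrelated to the owner.
All of (e)'s requirements are met (the cottage is part of the primary residence; rent is paid in kind). Under paragraphs (i)–(m): (i) would limit (e) — aggregate throughput is 2,210 units, less than the 2,570 units limit — but (j) sets (i) aside: (j) operates against (i): the space is let for business use. (k) is engaged (the property is publicly advertised), but is itself disapplied by (l): (l) operates against (k): the baseline figure is 50, meeting the 45 threshold. (m), which would lift (l), is inapplicable — no current Schedule 6 Declaration is held. Exception (e) stands.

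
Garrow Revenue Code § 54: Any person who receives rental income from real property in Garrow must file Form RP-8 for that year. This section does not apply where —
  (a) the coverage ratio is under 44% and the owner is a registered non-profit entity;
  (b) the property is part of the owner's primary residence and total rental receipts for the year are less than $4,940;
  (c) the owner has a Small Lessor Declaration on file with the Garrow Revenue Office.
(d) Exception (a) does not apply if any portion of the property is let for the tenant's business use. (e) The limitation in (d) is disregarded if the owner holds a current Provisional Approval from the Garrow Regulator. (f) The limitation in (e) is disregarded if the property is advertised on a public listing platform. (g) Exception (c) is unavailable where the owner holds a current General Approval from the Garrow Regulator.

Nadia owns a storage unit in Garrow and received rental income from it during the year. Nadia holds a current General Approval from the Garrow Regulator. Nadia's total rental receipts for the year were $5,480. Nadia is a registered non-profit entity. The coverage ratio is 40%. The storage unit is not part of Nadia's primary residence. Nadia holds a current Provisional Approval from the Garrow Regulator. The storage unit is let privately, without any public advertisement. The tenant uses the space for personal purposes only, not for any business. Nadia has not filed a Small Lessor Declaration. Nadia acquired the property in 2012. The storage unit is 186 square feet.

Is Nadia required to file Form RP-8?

Exception (a) is satisfied on its face — the coverage ratio is 40%, under the 44% limit; Nadia is a registered non-profit. As to paragraphs (d)–(f): (d) is inapplicable — the space is used for personal purposes only. Exception (a) stands.
Exception (b) requires that the property is part of the owner's primary residence; but the storage unit is not part of the primary residence, so (b) is unavailable.
Exception (c) fails — no Small Lessor Declaration is on file.

No — exception (a) applies; Nadia is not required to file Form RP-8.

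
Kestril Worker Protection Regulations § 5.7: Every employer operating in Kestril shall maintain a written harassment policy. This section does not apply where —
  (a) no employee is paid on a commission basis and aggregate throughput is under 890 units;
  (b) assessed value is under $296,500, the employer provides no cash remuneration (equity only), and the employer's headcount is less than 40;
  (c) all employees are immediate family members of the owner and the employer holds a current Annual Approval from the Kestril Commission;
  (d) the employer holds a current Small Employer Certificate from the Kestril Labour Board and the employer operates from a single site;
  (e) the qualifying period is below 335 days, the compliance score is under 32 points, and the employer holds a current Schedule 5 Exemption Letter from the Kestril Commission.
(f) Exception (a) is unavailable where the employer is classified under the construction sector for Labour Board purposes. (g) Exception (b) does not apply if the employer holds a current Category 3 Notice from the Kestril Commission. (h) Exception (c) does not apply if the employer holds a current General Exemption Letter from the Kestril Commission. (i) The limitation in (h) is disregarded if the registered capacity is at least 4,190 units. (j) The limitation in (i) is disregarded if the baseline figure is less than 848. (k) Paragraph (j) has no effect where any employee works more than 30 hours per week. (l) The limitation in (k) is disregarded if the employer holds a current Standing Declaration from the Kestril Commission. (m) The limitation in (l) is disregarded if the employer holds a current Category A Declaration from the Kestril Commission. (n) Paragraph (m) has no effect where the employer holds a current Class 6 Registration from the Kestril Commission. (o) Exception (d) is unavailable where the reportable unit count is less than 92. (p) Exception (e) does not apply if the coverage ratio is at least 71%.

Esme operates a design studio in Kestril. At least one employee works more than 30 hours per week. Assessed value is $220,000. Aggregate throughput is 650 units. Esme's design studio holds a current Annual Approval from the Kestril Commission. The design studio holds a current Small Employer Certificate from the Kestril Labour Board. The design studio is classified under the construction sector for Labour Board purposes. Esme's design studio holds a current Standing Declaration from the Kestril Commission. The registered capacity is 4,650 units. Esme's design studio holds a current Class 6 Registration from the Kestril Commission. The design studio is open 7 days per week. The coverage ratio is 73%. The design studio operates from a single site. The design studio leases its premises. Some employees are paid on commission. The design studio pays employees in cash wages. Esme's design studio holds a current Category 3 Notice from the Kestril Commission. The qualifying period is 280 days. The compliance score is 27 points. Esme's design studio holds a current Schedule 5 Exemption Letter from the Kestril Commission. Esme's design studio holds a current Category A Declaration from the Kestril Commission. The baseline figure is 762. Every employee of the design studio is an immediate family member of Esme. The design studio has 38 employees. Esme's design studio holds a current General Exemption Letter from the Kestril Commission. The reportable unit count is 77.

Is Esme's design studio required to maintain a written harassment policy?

Exception (a) requires that no employee is paid on a commission basis; but some employees are paid on commission, so (a) is unavailable.
Exception (b) does not apply: employees are paid cash wages.
Exception (c)'s conditions are all satisfied: every employee is an immediate family member; a current Annual Approval is held. However, paragraphs (h)–(n) must be considered: (h) operates against (c): a current General Exemption Letter is held. (i) would limit (h) — the registered capacity is 4,650 units, meeting the 4,190 units threshold — but (j) sets (i) aside: (j) is engaged — the baseline figure is 762, less than the 848 limit. (k) would limit (j) — at least one employee exceeds 30 hours/week — but (l) sets (k) aside: (l) operates against (k): a current Standing Declaration is held. (m) would limit (l) — a current Category A Declaration is held — but (n) sets (m) aside: (n) applies — a current Class 6 Registration is held. Exception (c) does not apply.
Exception (d) is satisfied on its face — a current Small Employer Certificate is held; the employer operates from a single site. But applying paragraph (o): (o) is triggered — the reportable unit count is 77, less than the 92 limit. So (d) is unavailable.
All of (e)'s requirements are met (the qualifying period is 280 days, below the 335 days limit; the compliance score is 27 points, under the 32 points limit; a current Schedule 5 Exemption Letter is held). Turning to paragraph (p): (p) operates against (e): the coverage ratio is 73%, meeting the 71% threshold. So (e) is unavailable.
No exception applies. The general rule governs.

Yes — Esme's design studio must maintain a written harassment policy.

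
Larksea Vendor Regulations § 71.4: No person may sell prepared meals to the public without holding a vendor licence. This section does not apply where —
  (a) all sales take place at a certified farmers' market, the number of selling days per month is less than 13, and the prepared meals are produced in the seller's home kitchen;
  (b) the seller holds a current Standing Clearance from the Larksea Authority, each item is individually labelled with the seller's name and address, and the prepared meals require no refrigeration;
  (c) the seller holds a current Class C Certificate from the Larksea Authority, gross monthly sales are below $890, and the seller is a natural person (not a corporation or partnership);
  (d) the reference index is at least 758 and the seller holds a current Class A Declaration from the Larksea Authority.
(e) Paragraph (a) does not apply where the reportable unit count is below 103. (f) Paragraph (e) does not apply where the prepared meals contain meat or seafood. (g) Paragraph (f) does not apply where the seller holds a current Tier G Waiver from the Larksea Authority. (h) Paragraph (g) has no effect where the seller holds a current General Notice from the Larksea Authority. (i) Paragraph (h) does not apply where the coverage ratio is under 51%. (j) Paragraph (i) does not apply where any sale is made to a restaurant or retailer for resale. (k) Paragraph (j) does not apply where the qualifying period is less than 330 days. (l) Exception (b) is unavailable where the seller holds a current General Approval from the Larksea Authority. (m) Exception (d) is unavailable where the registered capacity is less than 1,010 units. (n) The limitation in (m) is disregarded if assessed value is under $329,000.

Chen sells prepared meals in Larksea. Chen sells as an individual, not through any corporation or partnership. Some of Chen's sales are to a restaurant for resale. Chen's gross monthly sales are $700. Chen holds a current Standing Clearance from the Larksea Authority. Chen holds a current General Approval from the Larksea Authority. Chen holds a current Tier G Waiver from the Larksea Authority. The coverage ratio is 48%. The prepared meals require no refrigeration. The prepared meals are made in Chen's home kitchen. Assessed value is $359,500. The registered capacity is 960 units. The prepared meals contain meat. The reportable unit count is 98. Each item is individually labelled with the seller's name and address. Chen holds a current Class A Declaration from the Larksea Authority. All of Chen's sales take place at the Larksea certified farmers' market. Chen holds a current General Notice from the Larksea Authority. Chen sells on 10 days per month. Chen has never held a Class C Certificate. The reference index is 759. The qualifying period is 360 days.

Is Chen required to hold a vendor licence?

No — exception (a) applies; Chen is not required to hold a vendor licence.

Exception (a): all sales are at a certified farmers' market; the number of selling days per month is 10, less than the 13 limit; the prepared meals are home-kitchen produced — every condition holds. As to paragraphs (e)–(k): (e) would limit (a) — the reportable unit count is 98, below the 103 limit — but (f) sets (e) aside: (f) is triggered — the prepared meals contain meat. (g) would limit (f) — a current Tier G Waiver is held — but (h) sets (g) aside: (h) operates — a current General Notice is held. (i) applies (the coverage ratio is 48%, under the 51% limit), but is set aside by (j): (j) operates against (i): some sales are to a restaurant for resale. (k) is inapplicable (the qualifying period is 360 days, not less than 330 days), so (j) stands. So (a) applies.
Exception (b)'s conditions are all satisfied: a current Standing Clearance is held; items are individually labelled; the prepared meals are shelf-stable. But: (l) operates against (b): a current General Approval is held. So (b) is unavailable.
Exception (c) does not apply: no current Class C Certificate is held.
Exception (d) is satisfied on its face — the reference index is 759, meeting the 758 threshold; a current Class A Declaration is held. However, paragraphs (m)–(n) must be considered: (m) operates against (d): the registered capacity is 960 units, less than the 1,010 units limit. (n) is not engaged (assessed value is $359,500, not under $329,000), so (m) stands. Exception (d) does not apply.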